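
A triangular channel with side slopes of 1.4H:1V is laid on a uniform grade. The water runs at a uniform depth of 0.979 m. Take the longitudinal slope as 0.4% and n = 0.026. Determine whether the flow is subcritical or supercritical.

subcritical

For a triangular section with side slope z = 1.4: A = zy² = 1.4×0.979² = 1.342 m²; P = 2y√(1+z²) = 2×0.979×1.72 = 3.369 m.
Hydraulic radius R = A/P = 1.342/3.369 = 0.3983 m.
V = (1/n) R^(2/3) √S = (1/0.026) × 0.3983^(2/3) × √0.004 = 1.317 m/s. Hydraulic depth D_h = A/T = 1.342/2.741 = 0.4895 m.
Froude number Fr = V/√(g·D_h) = 1.317/√(9.81×0.4895) = 0.601, which is less than 1, so the flow is subcritical.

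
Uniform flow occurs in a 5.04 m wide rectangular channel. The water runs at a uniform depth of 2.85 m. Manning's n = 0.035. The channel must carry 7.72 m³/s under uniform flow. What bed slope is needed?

S = 0.00024

Flow area A = b·y = 5.04 × 2.85 = 14.36 m². Wetted perimeter P = b + 2y = 5.04 + 2×2.85 = 10.74 m.
Hydraulic radius R = A/P = 14.36/10.74 = 1.337 m.
From Manning's equation, S = [nQ / (1 A R^(2/3))]² = [0.035 × 7.72 / (1 × 14.36 × 1.337^(2/3))]² = 0.00024.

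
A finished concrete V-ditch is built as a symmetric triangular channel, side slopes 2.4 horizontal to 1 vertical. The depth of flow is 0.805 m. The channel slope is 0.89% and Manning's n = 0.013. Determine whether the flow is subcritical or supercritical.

supercritical

For a triangular section with side slope z = 2.4: A = zy² = 2.4×0.805² = 1.555 m²; P = 2y√(1+z²) = 2×0.805×2.6 = 4.186 m.
Hydraulic radius R = A/P = 1.555/4.186 = 0.3715 m.
V = (1/n) R^(2/3) √S = (1/0.013) × 0.3715^(2/3) × √0.0089 = 3.75 m/s. Hydraulic depth D_h = A/T = 1.555/3.864 = 0.4025 m.
Froude number Fr = V/√(g·D_h) = 3.75/√(9.81×0.4025) = 1.89, which is greater than 1, so the flow is supercritical.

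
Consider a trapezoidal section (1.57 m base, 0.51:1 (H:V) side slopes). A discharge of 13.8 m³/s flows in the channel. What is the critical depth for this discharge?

y_c = 1.65 m

At critical depth, Q² T / (g A³) = 1, i.e. A³/T = Q²/g = 13.8²/9.81 = 19.41.
Trying y = 1.94 m: A³/T = 34.49 — too large.
Trying y = 1.46 m: A³/T = 12.61 — too small.
Trying y = 1.65 m: A³/T = 19.37 — matches.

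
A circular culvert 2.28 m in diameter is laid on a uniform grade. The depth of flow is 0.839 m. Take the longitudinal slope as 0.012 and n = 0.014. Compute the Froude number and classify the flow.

supercritical

For a circular section of diameter D = 2.28 m at depth y = 0.839 m, the central angle is θ = 2 arccos(1 − 2y/D) = 2.607 rad. Then A = (D²/8)(θ − sin θ) = 1.363 m² and P = Dθ/2 = 2.972 m.
Hydraulic radius R = A/P = 1.363/2.972 = 0.4586 m.
V = (1/n) R^(2/3) √S = (1/0.014) × 0.4586^(2/3) × √0.012 = 4.654 m/s. Hydraulic depth D_h = A/T = 1.363/2.199 = 0.6199 m.
Froude number Fr = V/√(g·D_h) = 4.654/√(9.81×0.6199) = 1.89, which is greater than 1, so the flow is supercritical.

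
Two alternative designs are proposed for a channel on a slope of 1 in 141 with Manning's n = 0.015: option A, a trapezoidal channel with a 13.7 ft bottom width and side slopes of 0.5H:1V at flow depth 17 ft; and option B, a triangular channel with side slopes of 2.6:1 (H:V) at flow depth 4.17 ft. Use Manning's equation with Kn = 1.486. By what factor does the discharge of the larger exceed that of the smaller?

20.1

Channel A: With bottom width b = 13.7 ft and side slope z = 0.5: A = (b + zy)y = (13.7 + 0.5×17)×17 = 377.4 ft²; P = b + 2y√(1+z²) = 13.7 + 2×17×1.118 = 51.71 ft. Hydraulic radius R = A/P = 377.4/51.71 = 7.298 ft. Q_A = (1.486/0.015)·377.4·7.298^(2/3)·√0.007092 = 11850 ft³/s.
Channel B: For a triangular section with side slope z = 2.6: A = zy² = 2.6×4.17² = 45.21 ft²; P = 2y√(1+z²) = 2×4.17×2.786 = 23.23 ft. Hydraulic radius R = A/P = 45.21/23.23 = 1.946 ft. Q_B = (1.486/0.015)·45.21·1.946^(2/3)·√0.007092 = 587.9 ft³/s.
The larger discharge is 11850 ft³/s and the smaller is 587.9 ft³/s; the ratio is 20.1.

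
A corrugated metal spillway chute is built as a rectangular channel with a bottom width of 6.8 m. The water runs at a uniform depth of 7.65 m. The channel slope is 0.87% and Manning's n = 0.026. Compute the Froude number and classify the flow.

subcritical

Flow area A = b·y = 6.8 × 7.65 = 52.02 m². Wetted perimeter P = b + 2y = 6.8 + 2×7.65 = 22.1 m.
Hydraulic radius R = A/P = 52.02/22.1 = 2.354 m.
V = (1/n) R^(2/3) √S = (1/0.026) × 2.354^(2/3) × √0.0087 = 6.348 m/s. Hydraulic depth D_h = A/T = 52.02/6.8 = 7.65 m.
Froude number Fr = V/√(g·D_h) = 6.348/√(9.81×7.65) = 0.733, which is less than 1, so the flow is subcritical.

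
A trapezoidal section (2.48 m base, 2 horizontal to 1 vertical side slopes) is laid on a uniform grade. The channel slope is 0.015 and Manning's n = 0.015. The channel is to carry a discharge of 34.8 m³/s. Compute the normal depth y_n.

y_n = 1.13 m

Manning's equation rearranged: A R^(2/3) = nQ / (1·√S) = 0.015 × 34.8 / (√0.015) = 4.262.
Try y = 0.92 m: A R^(2/3) = 2.836 — too small.
Try y = 1.4 m: A R^(2/3) = 6.61 — too large.
Try y = 1.13 m: A R^(2/3) = 4.267 — ≈ 4.262.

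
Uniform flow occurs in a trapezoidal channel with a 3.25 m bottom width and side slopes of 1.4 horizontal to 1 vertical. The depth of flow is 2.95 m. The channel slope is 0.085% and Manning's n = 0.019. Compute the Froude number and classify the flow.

subcritical

With bottom width b = 3.25 m and side slope z = 1.4: A = (b + zy)y = (3.25 + 1.4×2.95)×2.95 = 21.77 m²; P = b + 2y√(1+z²) = 3.25 + 2×2.95×1.72 = 13.4 m.
Hydraulic radius R = A/P = 21.77/13.4 = 1.625 m.
V = (1/n) R^(2/3) √S = (1/0.019) × 1.625^(2/3) × √0.00085 = 2.121 m/s. Hydraulic depth D_h = A/T = 21.77/11.51 = 1.891 m.
Froude number Fr = V/√(g·D_h) = 2.121/√(9.81×1.891) = 0.492, which is less than 1, so the flow is subcritical.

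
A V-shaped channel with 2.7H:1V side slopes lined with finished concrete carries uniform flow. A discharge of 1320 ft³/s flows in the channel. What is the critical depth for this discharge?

At critical depth, Q² T / (g A³) = 1, i.e. A³/T = Q²/g = 1320²/32.2 = 54110.
At y = 8.42 ft: A³/T = 154300 — high.
At y = 5.73 ft: A³/T = 22510 — low.
At y = 6.83 ft: A³/T = 54180 — ≈ 54110.

y_c = 6.83 ft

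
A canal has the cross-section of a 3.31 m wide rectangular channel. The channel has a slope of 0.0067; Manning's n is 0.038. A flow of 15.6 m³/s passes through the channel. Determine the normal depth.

y_n = 2.26 m

Manning's equation rearranged: A R^(2/3) = nQ / (1·√S) = 0.038 × 15.6 / (√0.0067) = 7.242.
Trying y = 1.65 m: A R^(2/3) = 4.809 — low.
Trying y = 2.84 m: A R^(2/3) = 9.684 — high.
Trying y = 2.26 m: A R^(2/3) = 7.256 — matches.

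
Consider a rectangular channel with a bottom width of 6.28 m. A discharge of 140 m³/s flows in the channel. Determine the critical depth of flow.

For a rectangular channel, critical depth y_c = (q²/g)^(1/3) where q = Q/b = 140/6.28 = 22.29 m²/s.
So y_c = (22.29²/9.81)^(1/3) = 3.7 m.

y_c = 3.7 m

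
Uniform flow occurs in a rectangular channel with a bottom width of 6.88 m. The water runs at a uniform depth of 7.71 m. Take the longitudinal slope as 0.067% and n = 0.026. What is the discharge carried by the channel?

Q = 94.1 m³/s

Flow area A = b·y = 6.88 × 7.71 = 53.04 m². Wetted perimeter P = b + 2y = 6.88 + 2×7.71 = 22.3 m.
Hydraulic radius R = A/P = 53.04/22.3 = 2.379 m.
Manning's equation: Q = (1/n) A R^(2/3) S^(1/2) = (1/0.026) × 53.04 × 2.379^(2/3) × 0.00067^(1/2) = 94.1 m³/s.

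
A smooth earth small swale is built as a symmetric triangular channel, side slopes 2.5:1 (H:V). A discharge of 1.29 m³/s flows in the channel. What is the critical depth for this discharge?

y_c = 0.558 m

At critical depth, Q² T / (g A³) = 1, i.e. A³/T = Q²/g = 1.29²/9.81 = 0.1696.
At y = 0.662 m: A³/T = 0.3973 — over.
At y = 0.558 m: A³/T = 0.1691 — matches.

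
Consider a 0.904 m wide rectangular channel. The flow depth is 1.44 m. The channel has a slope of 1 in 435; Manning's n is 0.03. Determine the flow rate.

Flow area A = b·y = 0.904 × 1.44 = 1.302 m². Wetted perimeter P = b + 2y = 0.904 + 2×1.44 = 3.784 m.
Hydraulic radius R = A/P = 1.302/3.784 = 0.344 m.
Manning's equation: Q = (1/n) A R^(2/3) S^(1/2) = (1/0.03) × 1.302 × 0.344^(2/3) × 0.002299^(1/2) = 1.02 m³/s.

Q = 1.02 m³/s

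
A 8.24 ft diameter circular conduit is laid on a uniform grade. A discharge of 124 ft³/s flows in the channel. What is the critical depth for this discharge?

At critical depth, Q² T / (g A³) = 1, i.e. A³/T = Q²/g = 124²/32.2 = 477.5.
At y = 3.1 ft: A³/T = 773.3 — high.
At y = 2.01 ft: A³/T = 144.3 — low.
At y = 2.74 ft: A³/T = 480.4 — close enough.

y_c = 2.74 ft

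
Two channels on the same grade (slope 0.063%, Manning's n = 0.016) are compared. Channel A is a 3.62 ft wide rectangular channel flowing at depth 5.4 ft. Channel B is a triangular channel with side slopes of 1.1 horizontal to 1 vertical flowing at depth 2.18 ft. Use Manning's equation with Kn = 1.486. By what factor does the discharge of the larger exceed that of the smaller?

Channel A: Flow area A = b·y = 3.62 × 5.4 = 19.55 ft². Wetted perimeter P = b + 2y = 3.62 + 2×5.4 = 14.42 ft. Hydraulic radius R = A/P = 19.55/14.42 = 1.356 ft. Q_A = (1.486/0.016)·19.55·1.356^(2/3)·√0.00063 = 55.82 ft³/s.
Channel B: For a triangular section with side slope z = 1.1: A = zy² = 1.1×2.18² = 5.228 ft²; P = 2y√(1+z²) = 2×2.18×1.487 = 6.482 ft. Hydraulic radius R = A/P = 5.228/6.482 = 0.8065 ft. Q_B = (1.486/0.016)·5.228·0.8065^(2/3)·√0.00063 = 10.56 ft³/s.
The larger discharge is 55.82 ft³/s and the smaller is 10.56 ft³/s; the ratio is 5.29.

5.29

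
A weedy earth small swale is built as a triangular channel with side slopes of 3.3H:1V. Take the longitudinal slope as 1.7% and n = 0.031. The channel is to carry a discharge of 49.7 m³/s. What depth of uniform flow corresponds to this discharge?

y_n = 1.94 m

Manning's equation rearranged: A R^(2/3) = nQ / (1·√S) = 0.031 × 49.7 / (√0.017) = 11.82.
At y = 2.15 m: A R^(2/3) = 15.55 — too large.
At y = 1.52 m: A R^(2/3) = 6.166 — too small.
At y = 1.94 m: A R^(2/3) = 11.82 — ≈ 11.82.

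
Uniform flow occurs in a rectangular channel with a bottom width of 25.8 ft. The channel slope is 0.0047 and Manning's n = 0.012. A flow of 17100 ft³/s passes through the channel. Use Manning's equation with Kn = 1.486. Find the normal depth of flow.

y_n = 19.8 ft

Manning's equation rearranged: A R^(2/3) = nQ / (1.486·√S) = 0.012 × 17100 / (1.486 × √0.0047) = 2014.
Try y = 24.6 ft: A R^(2/3) = 2636 — high.
Try y = 16 ft: A R^(2/3) = 1531 — low.
Try y = 19.8 ft: A R^(2/3) = 2011 — matches.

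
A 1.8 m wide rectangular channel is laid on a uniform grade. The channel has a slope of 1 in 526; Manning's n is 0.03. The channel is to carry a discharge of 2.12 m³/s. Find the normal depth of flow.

Manning's equation rearranged: A R^(2/3) = nQ / (1·√S) = 0.03 × 2.12 / (√0.001901) = 1.459.
At y = 1.04 m: A R^(2/3) = 1.152 — short.
At y = 1.43 m: A R^(2/3) = 1.733 — over.
At y = 1.25 m: A R^(2/3) = 1.461 — matches.

y_n = 1.25 m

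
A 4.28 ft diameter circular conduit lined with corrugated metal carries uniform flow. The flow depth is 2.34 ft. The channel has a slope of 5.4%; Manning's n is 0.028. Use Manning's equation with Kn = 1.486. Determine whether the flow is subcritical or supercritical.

supercritical

For a circular section of diameter D = 4.28 ft at depth y = 2.34 ft, the central angle is θ = 2 arccos(1 − 2y/D) = 3.329 rad. Then A = (D²/8)(θ − sin θ) = 8.048 ft² and P = Dθ/2 = 7.124 ft.
Hydraulic radius R = A/P = 8.048/7.124 = 1.13 ft.
V = (1.486/n) R^(2/3) √S = (1.486/0.028) × 1.13^(2/3) × √0.054 = 13.38 ft/s. Hydraulic depth D_h = A/T = 8.048/4.261 = 1.889 ft.
Froude number Fr = V/√(g·D_h) = 13.38/√(32.2×1.889) = 1.72, which is greater than 1, so the flow is supercritical.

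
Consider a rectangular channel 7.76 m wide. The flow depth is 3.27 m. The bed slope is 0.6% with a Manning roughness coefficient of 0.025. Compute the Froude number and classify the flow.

subcritical

Flow area A = b·y = 7.76 × 3.27 = 25.38 m². Wetted perimeter P = b + 2y = 7.76 + 2×3.27 = 14.3 m.
Hydraulic radius R = A/P = 25.38/14.3 = 1.774 m.
V = (1/n) R^(2/3) √S = (1/0.025) × 1.774^(2/3) × √0.006 = 4.541 m/s. Hydraulic depth D_h = A/T = 25.38/7.76 = 3.27 m.
Froude number Fr = V/√(g·D_h) = 4.541/√(9.81×3.27) = 0.802, which is less than 1, so the flow is subcritical.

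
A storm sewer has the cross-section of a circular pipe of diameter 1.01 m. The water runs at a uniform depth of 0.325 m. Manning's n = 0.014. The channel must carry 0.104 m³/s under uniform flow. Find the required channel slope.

For a circular section of diameter D = 1.01 m at depth y = 0.325 m, the central angle is θ = 2 arccos(1 − 2y/D) = 2.413 rad. Then A = (D²/8)(θ − sin θ) = 0.2227 m² and P = Dθ/2 = 1.218 m.
Hydraulic radius R = A/P = 0.2227/1.218 = 0.1828 m.
From Manning's equation, S = [nQ / (1 A R^(2/3))]² = [0.014 × 0.104 / (1 × 0.2227 × 0.1828^(2/3))]² = 0.000412.

S = 0.000412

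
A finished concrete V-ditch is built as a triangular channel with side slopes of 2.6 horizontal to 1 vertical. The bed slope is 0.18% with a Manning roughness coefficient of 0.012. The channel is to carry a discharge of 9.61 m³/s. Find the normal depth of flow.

y_n = 1.23 m

Manning's equation rearranged: A R^(2/3) = nQ / (1·√S) = 0.012 × 9.61 / (√0.0018) = 2.718.
At y = 1.56 m: A R^(2/3) = 5.121 — high.
At y = 1.23 m: A R^(2/3) = 2.717 — close enough.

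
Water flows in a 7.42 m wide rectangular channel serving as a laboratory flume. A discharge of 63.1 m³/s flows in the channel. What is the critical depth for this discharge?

y_c = 1.95 m

For a rectangular channel, critical depth y_c = (q²/g)^(1/3) where q = Q/b = 63.1/7.42 = 8.504 m²/s.
So y_c = (8.504²/9.81)^(1/3) = 1.95 m.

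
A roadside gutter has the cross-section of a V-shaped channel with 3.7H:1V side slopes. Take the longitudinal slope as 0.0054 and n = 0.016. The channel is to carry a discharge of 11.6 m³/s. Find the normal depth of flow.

Manning's equation rearranged: A R^(2/3) = nQ / (1·√S) = 0.016 × 11.6 / (√0.0054) = 2.526.
At y = 1.27 m: A R^(2/3) = 4.306 — high.
At y = 0.784 m: A R^(2/3) = 1.19 — low.
At y = 1.04 m: A R^(2/3) = 2.528 — close enough.

y_n = 1.04 m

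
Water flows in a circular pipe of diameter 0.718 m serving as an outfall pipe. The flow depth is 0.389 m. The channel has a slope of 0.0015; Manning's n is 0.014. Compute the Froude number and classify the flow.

For a circular section of diameter D = 0.718 m at depth y = 0.389 m, the central angle is θ = 2 arccos(1 − 2y/D) = 3.309 rad. Then A = (D²/8)(θ − sin θ) = 0.224 m² and P = Dθ/2 = 1.188 m.
Hydraulic radius R = A/P = 0.224/1.188 = 0.1885 m.
V = (1/n) R^(2/3) √S = (1/0.014) × 0.1885^(2/3) × √0.0015 = 0.9096 m/s. Hydraulic depth D_h = A/T = 0.224/0.7155 = 0.313 m.
Froude number Fr = V/√(g·D_h) = 0.9096/√(9.81×0.313) = 0.519, which is less than 1, so the flow is subcritical.

subcritical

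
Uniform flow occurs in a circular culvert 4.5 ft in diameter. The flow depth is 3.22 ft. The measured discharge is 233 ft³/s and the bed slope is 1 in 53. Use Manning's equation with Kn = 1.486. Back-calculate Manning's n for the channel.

n = 0.013

For a circular section of diameter D = 4.5 ft at depth y = 3.22 ft, the central angle is θ = 2 arccos(1 − 2y/D) = 4.033 rad. Then A = (D²/8)(θ − sin θ) = 12.18 ft² and P = Dθ/2 = 9.074 ft.
Hydraulic radius R = A/P = 12.18/9.074 = 1.342 ft.
Rearranging Manning's equation: n = (1.486/Q) A R^(2/3) S^(1/2) = (1.486/233) × 12.18 × 1.342^(2/3) × √0.01887 = 0.013.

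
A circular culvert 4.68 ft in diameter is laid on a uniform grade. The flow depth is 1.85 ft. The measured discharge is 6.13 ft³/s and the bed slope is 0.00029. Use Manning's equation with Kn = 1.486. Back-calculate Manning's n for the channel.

For a circular section of diameter D = 4.68 ft at depth y = 1.85 ft, the central angle is θ = 2 arccos(1 − 2y/D) = 2.72 rad. Then A = (D²/8)(θ − sin θ) = 6.325 ft² and P = Dθ/2 = 6.364 ft.
Hydraulic radius R = A/P = 6.325/6.364 = 0.9938 ft.
Rearranging Manning's equation: n = (1.486/Q) A R^(2/3) S^(1/2) = (1.486/6.13) × 6.325 × 0.9938^(2/3) × √0.00029 = 0.026.

n = 0.026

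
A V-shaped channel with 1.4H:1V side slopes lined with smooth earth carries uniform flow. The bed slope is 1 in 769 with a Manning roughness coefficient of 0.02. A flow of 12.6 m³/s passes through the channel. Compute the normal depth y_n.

y_n = 2.29 m

Manning's equation rearranged: A R^(2/3) = nQ / (1·√S) = 0.02 × 12.6 / (√0.0013) = 6.988.
Trying y = 1.96 m: A R^(2/3) = 4.625 — too small.
Trying y = 2.64 m: A R^(2/3) = 10.23 — too large.
Trying y = 2.29 m: A R^(2/3) = 7.004 — matches.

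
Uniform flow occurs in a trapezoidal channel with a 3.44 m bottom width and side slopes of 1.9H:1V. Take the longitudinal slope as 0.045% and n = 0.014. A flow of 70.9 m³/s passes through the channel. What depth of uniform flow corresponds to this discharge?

y_n = 3.27 m

Manning's equation rearranged: A R^(2/3) = nQ / (1·√S) = 0.014 × 70.9 / (√0.00045) = 46.79.
Trying y = 2.85 m: A R^(2/3) = 34.66 — low.
Trying y = 3.27 m: A R^(2/3) = 46.8 — matches.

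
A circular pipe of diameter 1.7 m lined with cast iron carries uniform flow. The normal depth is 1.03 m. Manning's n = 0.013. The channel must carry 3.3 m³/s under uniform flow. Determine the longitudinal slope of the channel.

S = 0.0024

For a circular section of diameter D = 1.7 m at depth y = 1.03 m, the central angle is θ = 2 arccos(1 − 2y/D) = 3.568 rad. Then A = (D²/8)(θ − sin θ) = 1.439 m² and P = Dθ/2 = 3.033 m.
Hydraulic radius R = A/P = 1.439/3.033 = 0.4743 m.
From Manning's equation, S = [nQ / (1 A R^(2/3))]² = [0.013 × 3.3 / (1 × 1.439 × 0.4743^(2/3))]² = 0.0024.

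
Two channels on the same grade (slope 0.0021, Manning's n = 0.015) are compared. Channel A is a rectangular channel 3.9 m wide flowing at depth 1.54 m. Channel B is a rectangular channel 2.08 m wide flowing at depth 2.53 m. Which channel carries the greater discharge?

channel A

Channel A: Flow area A = b·y = 3.9 × 1.54 = 6.006 m². Wetted perimeter P = b + 2y = 3.9 + 2×1.54 = 6.98 m. Hydraulic radius R = A/P = 6.006/6.98 = 0.8605 m. Q_A = (1/0.015)·6.006·0.8605^(2/3)·√0.0021 = 16.6 m³/s.
Channel B: Flow area A = b·y = 2.08 × 2.53 = 5.262 m². Wetted perimeter P = b + 2y = 2.08 + 2×2.53 = 7.14 m. Hydraulic radius R = A/P = 5.262/7.14 = 0.737 m. Q_B = (1/0.015)·5.262·0.737^(2/3)·√0.0021 = 13.12 m³/s.
Q_A = 16.6 m³/s vs Q_B = 13.12 m³/s, so channel A carries more.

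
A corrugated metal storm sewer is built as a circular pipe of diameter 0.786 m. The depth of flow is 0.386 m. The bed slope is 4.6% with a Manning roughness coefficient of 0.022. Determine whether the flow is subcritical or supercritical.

supercritical

For a circular section of diameter D = 0.786 m at depth y = 0.386 m, the central angle is θ = 2 arccos(1 − 2y/D) = 3.106 rad. Then A = (D²/8)(θ − sin θ) = 0.2371 m² and P = Dθ/2 = 1.221 m.
Hydraulic radius R = A/P = 0.2371/1.221 = 0.1942 m.
V = (1/n) R^(2/3) √S = (1/0.022) × 0.1942^(2/3) × √0.046 = 3.27 m/s. Hydraulic depth D_h = A/T = 0.2371/0.7859 = 0.3017 m.
Froude number Fr = V/√(g·D_h) = 3.27/√(9.81×0.3017) = 1.9, which is greater than 1, so the flow is supercritical.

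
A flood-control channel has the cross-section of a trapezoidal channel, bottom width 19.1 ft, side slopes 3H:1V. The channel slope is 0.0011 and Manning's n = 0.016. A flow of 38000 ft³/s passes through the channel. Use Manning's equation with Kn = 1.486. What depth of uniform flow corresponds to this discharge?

Manning's equation rearranged: A R^(2/3) = nQ / (1.486·√S) = 0.016 × 38000 / (1.486 × √0.0011) = 12340.
At y = 18.7 ft: A R^(2/3) = 6630 — short.
At y = 30.8 ft: A R^(2/3) = 21860 — over.
At y = 24.3 ft: A R^(2/3) = 12320 — ≈ 12340.

y_n = 24.3 ft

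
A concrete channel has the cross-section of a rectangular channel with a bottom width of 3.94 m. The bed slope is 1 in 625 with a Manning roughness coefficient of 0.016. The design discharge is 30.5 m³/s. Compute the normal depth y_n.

y_n = 2.81 m

Manning's equation rearranged: A R^(2/3) = nQ / (1·√S) = 0.016 × 30.5 / (√0.0016) = 12.2.
At y = 2.05 m: A R^(2/3) = 8.102 — too small.
At y = 3.27 m: A R^(2/3) = 14.79 — too large.
At y = 2.81 m: A R^(2/3) = 12.21 — close enough.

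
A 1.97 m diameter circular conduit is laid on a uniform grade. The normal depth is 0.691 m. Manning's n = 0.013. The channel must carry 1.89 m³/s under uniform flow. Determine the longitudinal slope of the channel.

S = 0.0024

For a circular section of diameter D = 1.97 m at depth y = 0.691 m, the central angle is θ = 2 arccos(1 − 2y/D) = 2.535 rad. Then A = (D²/8)(θ − sin θ) = 0.9536 m² and P = Dθ/2 = 2.497 m.
Hydraulic radius R = A/P = 0.9536/2.497 = 0.3818 m.
From Manning's equation, S = [nQ / (1 A R^(2/3))]² = [0.013 × 1.89 / (1 × 0.9536 × 0.3818^(2/3))]² = 0.0024.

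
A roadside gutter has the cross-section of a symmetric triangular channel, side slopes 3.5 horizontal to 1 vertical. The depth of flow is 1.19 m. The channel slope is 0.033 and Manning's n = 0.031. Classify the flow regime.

supercritical

For a triangular section with side slope z = 3.5: A = zy² = 3.5×1.19² = 4.956 m²; P = 2y√(1+z²) = 2×1.19×3.64 = 8.663 m.
Hydraulic radius R = A/P = 4.956/8.663 = 0.5721 m.
V = (1/n) R^(2/3) √S = (1/0.031) × 0.5721^(2/3) × √0.033 = 4.038 m/s. Hydraulic depth D_h = A/T = 4.956/8.33 = 0.595 m.
Froude number Fr = V/√(g·D_h) = 4.038/√(9.81×0.595) = 1.67, which is greater than 1, so the flow is supercritical.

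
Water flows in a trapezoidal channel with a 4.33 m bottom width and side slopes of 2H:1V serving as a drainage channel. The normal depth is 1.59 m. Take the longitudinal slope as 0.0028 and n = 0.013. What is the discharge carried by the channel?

With bottom width b = 4.33 m and side slope z = 2: A = (b + zy)y = (4.33 + 2×1.59)×1.59 = 11.94 m²; P = b + 2y√(1+z²) = 4.33 + 2×1.59×2.236 = 11.44 m.
Hydraulic radius R = A/P = 11.94/11.44 = 1.044 m.
Manning's equation: Q = (1/n) A R^(2/3) S^(1/2) = (1/0.013) × 11.94 × 1.044^(2/3) × 0.0028^(1/2) = 50 m³/s.

Q = 50 m³/s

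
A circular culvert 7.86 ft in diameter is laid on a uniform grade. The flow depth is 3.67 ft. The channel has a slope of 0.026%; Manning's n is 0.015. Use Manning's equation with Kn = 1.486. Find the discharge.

Q = 54 ft³/s

For a circular section of diameter D = 7.86 ft at depth y = 3.67 ft, the central angle is θ = 2 arccos(1 − 2y/D) = 3.009 rad. Then A = (D²/8)(θ − sin θ) = 22.22 ft² and P = Dθ/2 = 11.83 ft.
Hydraulic radius R = A/P = 22.22/11.83 = 1.879 ft.
Manning's equation: Q = (1.486/n) A R^(2/3) S^(1/2) = (1.486/0.015) × 22.22 × 1.879^(2/3) × 0.00026^(1/2) = 54 ft³/s.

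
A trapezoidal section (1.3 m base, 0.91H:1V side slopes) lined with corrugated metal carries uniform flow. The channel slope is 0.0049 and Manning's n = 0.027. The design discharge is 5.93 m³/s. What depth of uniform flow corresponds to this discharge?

y_n = 1.25 m

Manning's equation rearranged: A R^(2/3) = nQ / (1·√S) = 0.027 × 5.93 / (√0.0049) = 2.287.
At y = 0.929 m: A R^(2/3) = 1.293 — short.
At y = 1.25 m: A R^(2/3) = 2.289 — matches.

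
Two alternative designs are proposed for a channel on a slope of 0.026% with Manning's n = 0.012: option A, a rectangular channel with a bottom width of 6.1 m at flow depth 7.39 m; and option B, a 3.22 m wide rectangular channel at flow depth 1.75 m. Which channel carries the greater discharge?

Channel A: Flow area A = b·y = 6.1 × 7.39 = 45.08 m². Wetted perimeter P = b + 2y = 6.1 + 2×7.39 = 20.88 m. Hydraulic radius R = A/P = 45.08/20.88 = 2.159 m. Q_A = (1/0.012)·45.08·2.159^(2/3)·√0.00026 = 101.2 m³/s.
Channel B: Flow area A = b·y = 3.22 × 1.75 = 5.635 m². Wetted perimeter P = b + 2y = 3.22 + 2×1.75 = 6.72 m. Hydraulic radius R = A/P = 5.635/6.72 = 0.8385 m. Q_B = (1/0.012)·5.635·0.8385^(2/3)·√0.00026 = 6.733 m³/s.
Q_A = 101.2 m³/s vs Q_B = 6.733 m³/s, so channel A carries more.

channel A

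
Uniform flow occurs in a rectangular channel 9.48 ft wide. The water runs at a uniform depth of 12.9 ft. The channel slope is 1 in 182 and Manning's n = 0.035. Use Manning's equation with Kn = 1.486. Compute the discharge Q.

Q = 882 ft³/s

Flow area A = b·y = 9.48 × 12.9 = 122.3 ft². Wetted perimeter P = b + 2y = 9.48 + 2×12.9 = 35.28 ft.
Hydraulic radius R = A/P = 122.3/35.28 = 3.466 ft.
Manning's equation: Q = (1.486/n) A R^(2/3) S^(1/2) = (1.486/0.035) × 122.3 × 3.466^(2/3) × 0.005495^(1/2) = 882 ft³/s.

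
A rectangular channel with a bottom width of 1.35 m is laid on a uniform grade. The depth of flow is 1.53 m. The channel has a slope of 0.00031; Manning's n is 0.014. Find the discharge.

Q = 1.57 m³/s

Flow area A = b·y = 1.35 × 1.53 = 2.066 m². Wetted perimeter P = b + 2y = 1.35 + 2×1.53 = 4.41 m.
Hydraulic radius R = A/P = 2.066/4.41 = 0.4684 m.
Manning's equation: Q = (1/n) A R^(2/3) S^(1/2) = (1/0.014) × 2.066 × 0.4684^(2/3) × 0.00031^(1/2) = 1.57 m³/s.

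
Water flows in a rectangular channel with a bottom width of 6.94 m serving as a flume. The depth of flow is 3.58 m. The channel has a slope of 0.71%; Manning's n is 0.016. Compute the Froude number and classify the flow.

supercritical

Flow area A = b·y = 6.94 × 3.58 = 24.85 m². Wetted perimeter P = b + 2y = 6.94 + 2×3.58 = 14.1 m.
Hydraulic radius R = A/P = 24.85/14.1 = 1.762 m.
V = (1/n) R^(2/3) √S = (1/0.016) × 1.762^(2/3) × √0.0071 = 7.683 m/s. Hydraulic depth D_h = A/T = 24.85/6.94 = 3.58 m.
Froude number Fr = V/√(g·D_h) = 7.683/√(9.81×3.58) = 1.3, which is greater than 1, so the flow is supercritical.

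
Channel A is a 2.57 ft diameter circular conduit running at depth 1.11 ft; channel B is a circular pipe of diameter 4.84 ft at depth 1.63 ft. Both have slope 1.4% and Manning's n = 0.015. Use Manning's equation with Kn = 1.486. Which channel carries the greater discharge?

channel B

Channel A: For a circular section of diameter D = 2.57 ft at depth y = 1.11 ft, the central angle is θ = 2 arccos(1 − 2y/D) = 2.868 rad. Then A = (D²/8)(θ − sin θ) = 2.145 ft² and P = Dθ/2 = 3.686 ft. Hydraulic radius R = A/P = 2.145/3.686 = 0.5821 ft. Q_A = (1.486/0.015)·2.145·0.5821^(2/3)·√0.014 = 17.53 ft³/s.
Channel B: For a circular section of diameter D = 4.84 ft at depth y = 1.63 ft, the central angle is θ = 2 arccos(1 − 2y/D) = 2.477 rad. Then A = (D²/8)(θ − sin θ) = 5.445 ft² and P = Dθ/2 = 5.993 ft. Hydraulic radius R = A/P = 5.445/5.993 = 0.9085 ft. Q_B = (1.486/0.015)·5.445·0.9085^(2/3)·√0.014 = 59.86 ft³/s.
Q_A = 17.53 ft³/s vs Q_B = 59.86 ft³/s, so channel B carries more.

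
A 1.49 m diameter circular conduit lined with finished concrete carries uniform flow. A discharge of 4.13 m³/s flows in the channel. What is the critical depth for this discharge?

At critical depth, Q² T / (g A³) = 1, i.e. A³/T = Q²/g = 4.13²/9.81 = 1.739.
At y = 1.26 m: A³/T = 3.613 — too large.
At y = 0.942 m: A³/T = 1.092 — too small.
At y = 1.06 m: A³/T = 1.73 — matches.

y_c = 1.06 m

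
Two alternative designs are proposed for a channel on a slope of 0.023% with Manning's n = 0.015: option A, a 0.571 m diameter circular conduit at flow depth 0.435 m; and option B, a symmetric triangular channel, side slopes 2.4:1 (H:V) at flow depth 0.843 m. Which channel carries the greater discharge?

Channel A: For a circular section of diameter D = 0.571 m at depth y = 0.435 m, the central angle is θ = 2 arccos(1 − 2y/D) = 4.244 rad. Then A = (D²/8)(θ − sin θ) = 0.2093 m² and P = Dθ/2 = 1.212 m. Hydraulic radius R = A/P = 0.2093/1.212 = 0.1728 m. Q_A = (1/0.015)·0.2093·0.1728^(2/3)·√0.00023 = 0.06565 m³/s.
Channel B: For a triangular section with side slope z = 2.4: A = zy² = 2.4×0.843² = 1.706 m²; P = 2y√(1+z²) = 2×0.843×2.6 = 4.384 m. Hydraulic radius R = A/P = 1.706/4.384 = 0.3891 m. Q_B = (1/0.015)·1.706·0.3891^(2/3)·√0.00023 = 0.919 m³/s.
Q_A = 0.06565 m³/s vs Q_B = 0.919 m³/s, so channel B carries more.

channel B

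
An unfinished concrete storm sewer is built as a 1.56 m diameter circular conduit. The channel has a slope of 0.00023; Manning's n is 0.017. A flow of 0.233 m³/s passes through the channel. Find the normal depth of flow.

Manning's equation rearranged: A R^(2/3) = nQ / (1·√S) = 0.017 × 0.233 / (√0.00023) = 0.2612.
Trying y = 0.607 m: A R^(2/3) = 0.3268 — over.
Trying y = 0.484 m: A R^(2/3) = 0.2132 — short.
Trying y = 0.538 m: A R^(2/3) = 0.2609 — ≈ 0.2612.

y_n = 0.538 m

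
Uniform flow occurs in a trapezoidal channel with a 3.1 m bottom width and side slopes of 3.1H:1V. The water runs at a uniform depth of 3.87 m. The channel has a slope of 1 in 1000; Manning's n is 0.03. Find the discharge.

With bottom width b = 3.1 m and side slope z = 3.1: A = (b + zy)y = (3.1 + 3.1×3.87)×3.87 = 58.43 m²; P = b + 2y√(1+z²) = 3.1 + 2×3.87×3.257 = 28.31 m.
Hydraulic radius R = A/P = 58.43/28.31 = 2.064 m.
Manning's equation: Q = (1/n) A R^(2/3) S^(1/2) = (1/0.03) × 58.43 × 2.064^(2/3) × 0.001^(1/2) = 99.8 m³/s.

Q = 99.8 m³/s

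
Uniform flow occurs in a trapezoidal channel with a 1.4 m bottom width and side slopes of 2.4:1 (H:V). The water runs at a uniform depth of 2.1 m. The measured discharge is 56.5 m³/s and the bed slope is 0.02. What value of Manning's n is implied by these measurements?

n = 0.036

With bottom width b = 1.4 m and side slope z = 2.4: A = (b + zy)y = (1.4 + 2.4×2.1)×2.1 = 13.52 m²; P = b + 2y√(1+z²) = 1.4 + 2×2.1×2.6 = 12.32 m.
Hydraulic radius R = A/P = 13.52/12.32 = 1.098 m.
Rearranging Manning's equation: n = (1/Q) A R^(2/3) S^(1/2) = (1/56.5) × 13.52 × 1.098^(2/3) × √0.02 = 0.036.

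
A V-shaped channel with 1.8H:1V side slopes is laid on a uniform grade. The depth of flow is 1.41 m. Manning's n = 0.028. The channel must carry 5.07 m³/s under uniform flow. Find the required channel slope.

For a triangular section with side slope z = 1.8: A = zy² = 1.8×1.41² = 3.579 m²; P = 2y√(1+z²) = 2×1.41×2.059 = 5.807 m.
Hydraulic radius R = A/P = 3.579/5.807 = 0.6163 m.
From Manning's equation, S = [nQ / (1 A R^(2/3))]² = [0.028 × 5.07 / (1 × 3.579 × 0.6163^(2/3))]² = 0.003.

S = 0.003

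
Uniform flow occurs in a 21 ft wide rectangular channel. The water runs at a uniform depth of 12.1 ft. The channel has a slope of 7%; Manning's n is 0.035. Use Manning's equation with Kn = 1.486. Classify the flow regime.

supercritical

Flow area A = b·y = 21 × 12.1 = 254.1 ft². Wetted perimeter P = b + 2y = 21 + 2×12.1 = 45.2 ft.
Hydraulic radius R = A/P = 254.1/45.2 = 5.622 ft.
V = (1.486/n) R^(2/3) √S = (1.486/0.035) × 5.622^(2/3) × √0.07 = 35.51 ft/s. Hydraulic depth D_h = A/T = 254.1/21 = 12.1 ft.
Froude number Fr = V/√(g·D_h) = 35.51/√(32.2×12.1) = 1.8, which is greater than 1, so the flow is supercritical.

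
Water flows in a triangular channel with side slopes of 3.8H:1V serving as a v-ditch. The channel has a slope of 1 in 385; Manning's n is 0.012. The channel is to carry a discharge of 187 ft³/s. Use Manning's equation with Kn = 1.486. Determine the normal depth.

Manning's equation rearranged: A R^(2/3) = nQ / (1.486·√S) = 0.012 × 187 / (1.486 × √0.002597) = 29.63.
Try y = 2.24 ft: A R^(2/3) = 20.11 — too small.
Try y = 2.84 ft: A R^(2/3) = 37.87 — too large.
Try y = 2.59 ft: A R^(2/3) = 29.62 — matches.

y_n = 2.59 ft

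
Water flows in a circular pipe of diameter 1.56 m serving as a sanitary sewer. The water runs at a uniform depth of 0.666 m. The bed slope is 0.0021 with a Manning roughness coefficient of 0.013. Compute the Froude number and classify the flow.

For a circular section of diameter D = 1.56 m at depth y = 0.666 m, the central angle is θ = 2 arccos(1 − 2y/D) = 2.848 rad. Then A = (D²/8)(θ − sin θ) = 0.7785 m² and P = Dθ/2 = 2.222 m.
Hydraulic radius R = A/P = 0.7785/2.222 = 0.3504 m.
V = (1/n) R^(2/3) √S = (1/0.013) × 0.3504^(2/3) × √0.0021 = 1.752 m/s. Hydraulic depth D_h = A/T = 0.7785/1.543 = 0.5044 m.
Froude number Fr = V/√(g·D_h) = 1.752/√(9.81×0.5044) = 0.788, which is less than 1, so the flow is subcritical.

subcritical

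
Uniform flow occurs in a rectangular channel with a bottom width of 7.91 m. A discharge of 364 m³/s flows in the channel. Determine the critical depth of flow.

y_c = 6 m

For a rectangular channel, critical depth y_c = (q²/g)^(1/3) where q = Q/b = 364/7.91 = 46.02 m²/s.
So y_c = (46.02²/9.81)^(1/3) = 6 m.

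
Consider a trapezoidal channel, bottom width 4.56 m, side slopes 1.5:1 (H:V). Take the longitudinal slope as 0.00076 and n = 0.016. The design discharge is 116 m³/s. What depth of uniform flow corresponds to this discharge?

Manning's equation rearranged: A R^(2/3) = nQ / (1·√S) = 0.016 × 116 / (√0.00076) = 67.32.
Trying y = 4.41 m: A R^(2/3) = 88.55 — over.
Trying y = 3.87 m: A R^(2/3) = 67.16 — matches.

y_n = 3.87 m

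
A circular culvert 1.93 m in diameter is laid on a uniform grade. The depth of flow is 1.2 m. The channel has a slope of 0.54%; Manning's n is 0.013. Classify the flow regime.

For a circular section of diameter D = 1.93 m at depth y = 1.2 m, the central angle is θ = 2 arccos(1 − 2y/D) = 3.634 rad. Then A = (D²/8)(θ − sin θ) = 1.912 m² and P = Dθ/2 = 3.506 m.
Hydraulic radius R = A/P = 1.912/3.506 = 0.5452 m.
V = (1/n) R^(2/3) √S = (1/0.013) × 0.5452^(2/3) × √0.0054 = 3.773 m/s. Hydraulic depth D_h = A/T = 1.912/1.872 = 1.021 m.
Froude number Fr = V/√(g·D_h) = 3.773/√(9.81×1.021) = 1.19, which is greater than 1, so the flow is supercritical.

supercritical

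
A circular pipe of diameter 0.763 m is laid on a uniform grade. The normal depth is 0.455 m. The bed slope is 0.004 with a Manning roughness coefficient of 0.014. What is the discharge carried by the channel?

For a circular section of diameter D = 0.763 m at depth y = 0.455 m, the central angle is θ = 2 arccos(1 − 2y/D) = 3.529 rad. Then A = (D²/8)(θ − sin θ) = 0.2843 m² and P = Dθ/2 = 1.346 m.
Hydraulic radius R = A/P = 0.2843/1.346 = 0.2112 m.
Manning's equation: Q = (1/n) A R^(2/3) S^(1/2) = (1/0.014) × 0.2843 × 0.2112^(2/3) × 0.004^(1/2) = 0.456 m³/s.

Q = 0.456 m³/s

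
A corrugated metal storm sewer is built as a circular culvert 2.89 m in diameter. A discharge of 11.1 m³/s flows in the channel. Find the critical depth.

At critical depth, Q² T / (g A³) = 1, i.e. A³/T = Q²/g = 11.1²/9.81 = 12.56.
At y = 1.11 m: A³/T = 4.444 — low.
At y = 1.73 m: A³/T = 24.29 — high.
At y = 1.46 m: A³/T = 12.7 — close enough.

y_c = 1.46 m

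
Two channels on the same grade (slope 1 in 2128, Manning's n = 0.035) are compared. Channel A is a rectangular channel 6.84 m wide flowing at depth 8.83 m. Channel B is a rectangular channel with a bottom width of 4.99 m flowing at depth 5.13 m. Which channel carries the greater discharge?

Channel A: Flow area A = b·y = 6.84 × 8.83 = 60.4 m². Wetted perimeter P = b + 2y = 6.84 + 2×8.83 = 24.5 m. Hydraulic radius R = A/P = 60.4/24.5 = 2.465 m. Q_A = (1/0.035)·60.4·2.465^(2/3)·√0.0004699 = 68.26 m³/s.
Channel B: Flow area A = b·y = 4.99 × 5.13 = 25.6 m². Wetted perimeter P = b + 2y = 4.99 + 2×5.13 = 15.25 m. Hydraulic radius R = A/P = 25.6/15.25 = 1.679 m. Q_B = (1/0.035)·25.6·1.679^(2/3)·√0.0004699 = 22.39 m³/s.
Q_A = 68.26 m³/s vs Q_B = 22.39 m³/s, so channel A carries more.

channel A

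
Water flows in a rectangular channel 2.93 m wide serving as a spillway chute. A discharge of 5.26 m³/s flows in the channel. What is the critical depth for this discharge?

For a rectangular channel, critical depth y_c = (q²/g)^(1/3) where q = Q/b = 5.26/2.93 = 1.795 m²/s.
So y_c = (1.795²/9.81)^(1/3) = 0.69 m.

y_c = 0.69 m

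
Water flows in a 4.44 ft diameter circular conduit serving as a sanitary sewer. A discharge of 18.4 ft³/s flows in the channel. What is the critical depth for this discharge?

y_c = 1.22 ft

At critical depth, Q² T / (g A³) = 1, i.e. A³/T = Q²/g = 18.4²/32.2 = 10.51.
Try y = 1.36 ft: A³/T = 15.88 — over.
Try y = 0.997 ft: A³/T = 4.744 — short.
Try y = 1.22 ft: A³/T = 10.42 — close enough.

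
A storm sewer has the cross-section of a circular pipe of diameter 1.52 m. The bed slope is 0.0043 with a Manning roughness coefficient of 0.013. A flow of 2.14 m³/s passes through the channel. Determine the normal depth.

y_n = 0.711 m

Manning's equation rearranged: A R^(2/3) = nQ / (1·√S) = 0.013 × 2.14 / (√0.0043) = 0.4243.
At y = 0.563 m: A R^(2/3) = 0.2783 — too small.
At y = 0.796 m: A R^(2/3) = 0.5145 — too large.
At y = 0.711 m: A R^(2/3) = 0.4244 — matches.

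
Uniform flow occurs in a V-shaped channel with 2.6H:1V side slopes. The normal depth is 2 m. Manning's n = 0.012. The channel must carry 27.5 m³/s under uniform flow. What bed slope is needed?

S = 0.0011

For a triangular section with side slope z = 2.6: A = zy² = 2.6×2² = 10.4 m²; P = 2y√(1+z²) = 2×2×2.786 = 11.14 m.
Hydraulic radius R = A/P = 10.4/11.14 = 0.9333 m.
From Manning's equation, S = [nQ / (1 A R^(2/3))]² = [0.012 × 27.5 / (1 × 10.4 × 0.9333^(2/3))]² = 0.0011.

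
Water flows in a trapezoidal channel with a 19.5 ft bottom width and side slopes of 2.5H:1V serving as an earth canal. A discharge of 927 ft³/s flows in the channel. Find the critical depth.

y_c = 3.52 ft

At critical depth, Q² T / (g A³) = 1, i.e. A³/T = Q²/g = 927²/32.2 = 26690.
Trying y = 3.02 ft: A³/T = 15760 — short.
Trying y = 4.1 ft: A³/T = 45370 — over.
Trying y = 3.52 ft: A³/T = 26640 — matches.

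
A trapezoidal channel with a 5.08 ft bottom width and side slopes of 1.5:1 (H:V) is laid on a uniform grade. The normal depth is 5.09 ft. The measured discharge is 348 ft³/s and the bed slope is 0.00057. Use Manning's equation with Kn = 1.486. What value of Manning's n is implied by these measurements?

n = 0.013

With bottom width b = 5.08 ft and side slope z = 1.5: A = (b + zy)y = (5.08 + 1.5×5.09)×5.09 = 64.72 ft²; P = b + 2y√(1+z²) = 5.08 + 2×5.09×1.803 = 23.43 ft.
Hydraulic radius R = A/P = 64.72/23.43 = 2.762 ft.
Rearranging Manning's equation: n = (1.486/Q) A R^(2/3) S^(1/2) = (1.486/348) × 64.72 × 2.762^(2/3) × √0.00057 = 0.013.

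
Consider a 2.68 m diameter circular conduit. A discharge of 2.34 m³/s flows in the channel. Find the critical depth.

At critical depth, Q² T / (g A³) = 1, i.e. A³/T = Q²/g = 2.34²/9.81 = 0.5582.
Try y = 0.732 m: A³/T = 0.8156 — too large.
Try y = 0.49 m: A³/T = 0.17 — too small.
Try y = 0.664 m: A³/T = 0.558 — matches.

y_c = 0.664 m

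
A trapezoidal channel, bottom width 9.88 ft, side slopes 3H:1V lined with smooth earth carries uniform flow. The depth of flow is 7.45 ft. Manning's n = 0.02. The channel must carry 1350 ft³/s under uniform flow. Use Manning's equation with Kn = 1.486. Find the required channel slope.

S = 0.000842

With bottom width b = 9.88 ft and side slope z = 3: A = (b + zy)y = (9.88 + 3×7.45)×7.45 = 240.1 ft²; P = b + 2y√(1+z²) = 9.88 + 2×7.45×3.162 = 57 ft.
Hydraulic radius R = A/P = 240.1/57 = 4.213 ft.
From Manning's equation, S = [nQ / (1.486 A R^(2/3))]² = [0.02 × 1350 / (1.486 × 240.1 × 4.213^(2/3))]² = 0.000842.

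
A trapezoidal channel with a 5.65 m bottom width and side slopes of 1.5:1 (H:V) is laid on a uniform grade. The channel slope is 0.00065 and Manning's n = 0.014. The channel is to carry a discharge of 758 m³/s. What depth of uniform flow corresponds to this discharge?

Manning's equation rearranged: A R^(2/3) = nQ / (1·√S) = 0.014 × 758 / (√0.00065) = 416.2.
At y = 9.46 m: A R^(2/3) = 528.2 — over.
At y = 7.25 m: A R^(2/3) = 290.1 — short.
At y = 8.52 m: A R^(2/3) = 416.3 — matches.

y_n = 8.52 m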